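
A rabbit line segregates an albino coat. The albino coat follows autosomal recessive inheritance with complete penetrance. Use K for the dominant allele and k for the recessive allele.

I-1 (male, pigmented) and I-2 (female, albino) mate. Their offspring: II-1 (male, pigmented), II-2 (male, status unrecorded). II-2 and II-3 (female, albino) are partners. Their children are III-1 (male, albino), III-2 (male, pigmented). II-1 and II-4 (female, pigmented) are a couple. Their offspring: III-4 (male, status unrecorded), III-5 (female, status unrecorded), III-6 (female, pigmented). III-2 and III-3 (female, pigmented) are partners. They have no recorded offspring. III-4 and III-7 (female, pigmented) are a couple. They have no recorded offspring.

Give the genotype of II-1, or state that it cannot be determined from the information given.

Kk

From phenotype alone, II-1 is KK or Kk.
II-1 is pigmented so carries K and received k from I-2 (kk), so II-1 is Kk.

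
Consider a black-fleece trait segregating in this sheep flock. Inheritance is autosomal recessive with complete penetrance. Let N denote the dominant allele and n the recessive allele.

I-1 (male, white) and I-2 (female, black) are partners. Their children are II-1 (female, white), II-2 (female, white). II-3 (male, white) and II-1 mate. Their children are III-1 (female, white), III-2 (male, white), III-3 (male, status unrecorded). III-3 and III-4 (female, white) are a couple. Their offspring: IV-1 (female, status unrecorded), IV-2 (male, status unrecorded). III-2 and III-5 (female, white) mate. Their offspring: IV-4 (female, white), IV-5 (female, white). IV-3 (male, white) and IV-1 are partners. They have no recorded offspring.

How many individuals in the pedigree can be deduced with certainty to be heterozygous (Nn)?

2

Obligate heterozygotes: II-1 is white so carries N and received n from I-2 (nn), so II-1 is Nn; II-2 is white so carries N and received n from I-2 (nn), so II-2 is Nn.
Every other individual is either homozygous by phenotype or has at least one consistent homozygous assignment, so the count is 2.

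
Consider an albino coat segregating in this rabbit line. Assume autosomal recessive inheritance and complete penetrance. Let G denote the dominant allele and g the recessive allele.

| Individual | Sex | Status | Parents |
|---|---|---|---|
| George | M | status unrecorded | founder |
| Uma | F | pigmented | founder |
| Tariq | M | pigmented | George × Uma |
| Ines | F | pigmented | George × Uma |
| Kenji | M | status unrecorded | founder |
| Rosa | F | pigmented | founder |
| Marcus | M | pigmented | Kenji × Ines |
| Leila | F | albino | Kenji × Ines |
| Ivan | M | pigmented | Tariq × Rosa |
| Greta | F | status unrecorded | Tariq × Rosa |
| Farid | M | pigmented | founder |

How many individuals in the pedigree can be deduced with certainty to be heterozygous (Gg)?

1

Obligate heterozygotes: Ines is pigmented so carries G and passed g to Leila (gg), so Ines is Gg.
Every other individual is either homozygous by phenotype or has at least one consistent homozygous assignment, so the count is 1.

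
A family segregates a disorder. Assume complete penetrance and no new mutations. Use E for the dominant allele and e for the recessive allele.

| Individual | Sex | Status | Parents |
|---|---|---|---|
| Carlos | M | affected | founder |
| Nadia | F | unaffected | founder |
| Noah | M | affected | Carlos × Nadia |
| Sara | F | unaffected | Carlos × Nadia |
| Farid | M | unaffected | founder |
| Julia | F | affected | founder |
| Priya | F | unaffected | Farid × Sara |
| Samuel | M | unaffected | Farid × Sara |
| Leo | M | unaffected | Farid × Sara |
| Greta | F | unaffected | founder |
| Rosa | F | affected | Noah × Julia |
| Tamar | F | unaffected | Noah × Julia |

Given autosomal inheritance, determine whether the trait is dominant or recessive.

dominant

Noah and Julia are both affected yet have an unaffected child Tamar. Under a recessive model two affected parents are homozygous and every child would be affected, so the trait cannot be recessive.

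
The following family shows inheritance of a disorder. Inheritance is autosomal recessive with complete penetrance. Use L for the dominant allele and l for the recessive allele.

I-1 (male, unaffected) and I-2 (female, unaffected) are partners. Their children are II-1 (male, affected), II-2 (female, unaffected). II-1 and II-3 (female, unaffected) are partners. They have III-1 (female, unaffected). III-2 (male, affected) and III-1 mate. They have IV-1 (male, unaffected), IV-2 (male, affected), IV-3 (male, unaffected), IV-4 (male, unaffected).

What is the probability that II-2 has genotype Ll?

2/3

I-1 is unaffected so carries L and passed l to II-1 (ll), so I-1 is Ll.
I-2 is unaffected so carries L and passed l to II-1 (ll), so I-2 is Ll.
Their cross gives offspring ratios 1/4 LL : 1/2 Ll : 1/4 ll. Conditioning on II-2 being unaffected, P(Ll) = 1/2 / 3/4 = 2/3.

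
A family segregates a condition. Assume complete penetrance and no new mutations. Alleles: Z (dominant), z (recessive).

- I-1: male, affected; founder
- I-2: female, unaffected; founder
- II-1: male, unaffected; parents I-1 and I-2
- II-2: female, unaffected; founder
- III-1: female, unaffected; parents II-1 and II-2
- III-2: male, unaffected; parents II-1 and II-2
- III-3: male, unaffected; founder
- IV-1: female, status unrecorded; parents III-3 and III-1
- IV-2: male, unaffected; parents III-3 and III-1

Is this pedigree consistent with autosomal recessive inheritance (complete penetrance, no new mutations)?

A consistent assignment under autosomal recessive exists: I-1 zz, I-2 ZZ, II-1 Zz, II-2 ZZ, III-1 ZZ, III-2 ZZ, III-3 ZZ, IV-1 ZZ, IV-2 ZZ.
In this assignment every recorded phenotype matches its genotype and every non-founder's genotype is obtainable from its parents' genotypes, so the pedigree is consistent.

Yes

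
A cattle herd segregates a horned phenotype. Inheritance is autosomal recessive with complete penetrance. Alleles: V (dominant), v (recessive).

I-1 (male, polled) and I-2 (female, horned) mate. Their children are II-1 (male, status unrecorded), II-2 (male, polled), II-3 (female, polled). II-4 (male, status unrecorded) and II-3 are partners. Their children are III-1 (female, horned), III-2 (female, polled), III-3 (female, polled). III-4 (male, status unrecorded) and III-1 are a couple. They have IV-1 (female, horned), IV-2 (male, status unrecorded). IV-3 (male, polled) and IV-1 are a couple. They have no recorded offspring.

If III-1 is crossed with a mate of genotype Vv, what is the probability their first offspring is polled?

1/2

III-1 is horned, so III-1 is vv.
The cross gives 1/2 Vv : 1/2 vv, so P(offspring is polled) = 1/2.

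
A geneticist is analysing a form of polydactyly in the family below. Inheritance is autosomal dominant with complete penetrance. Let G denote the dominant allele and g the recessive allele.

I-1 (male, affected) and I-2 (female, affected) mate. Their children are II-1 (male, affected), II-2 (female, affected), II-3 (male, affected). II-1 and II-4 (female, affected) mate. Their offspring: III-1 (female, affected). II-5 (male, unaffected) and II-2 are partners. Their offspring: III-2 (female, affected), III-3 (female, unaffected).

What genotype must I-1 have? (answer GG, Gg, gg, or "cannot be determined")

I-1's phenotype allows GG or Gg, and no parent or child forces a single allele at both positions; consistent genotype assignments exist with I-1 as GG or Gg.

cannot be determined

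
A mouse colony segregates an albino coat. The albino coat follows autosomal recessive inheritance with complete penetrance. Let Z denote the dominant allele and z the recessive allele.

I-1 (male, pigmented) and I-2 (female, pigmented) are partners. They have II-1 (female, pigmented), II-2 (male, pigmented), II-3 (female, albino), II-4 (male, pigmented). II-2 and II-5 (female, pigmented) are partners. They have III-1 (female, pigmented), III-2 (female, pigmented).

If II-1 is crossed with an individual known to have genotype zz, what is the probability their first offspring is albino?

I-1 is pigmented so carries Z and passed z to II-3 (zz), so I-1 is Zz.
I-2 is pigmented so carries Z and passed z to II-3 (zz), so I-2 is Zz.
II-1 is a pigmented offspring of I-1 (Zz) × I-2 (Zz), whose cross gives 1/4 ZZ : 1/2 Zz : 1/4 zz; conditioning on being pigmented, II-1 is ZZ with probability 1/3, Zz with probability 2/3.
Summing over parental genotype combinations, P(offspring is albino) = 2/3·1/2 = 1/3.

1/3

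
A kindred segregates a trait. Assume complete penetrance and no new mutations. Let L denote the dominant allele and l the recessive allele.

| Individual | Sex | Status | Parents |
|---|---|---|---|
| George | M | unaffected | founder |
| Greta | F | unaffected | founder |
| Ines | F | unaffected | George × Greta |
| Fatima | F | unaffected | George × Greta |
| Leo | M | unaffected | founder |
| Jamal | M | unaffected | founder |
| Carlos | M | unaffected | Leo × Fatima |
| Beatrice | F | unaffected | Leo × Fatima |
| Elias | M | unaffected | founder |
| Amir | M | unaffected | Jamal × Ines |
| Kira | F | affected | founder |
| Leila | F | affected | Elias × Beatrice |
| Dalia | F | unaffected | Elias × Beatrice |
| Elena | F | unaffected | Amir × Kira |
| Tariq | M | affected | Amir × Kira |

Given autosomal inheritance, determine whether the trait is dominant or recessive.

recessive

Elias and Beatrice are both unaffected yet have an affected child Leila. Under dominance, an affected child requires at least one affected parent, so the trait cannot be dominant.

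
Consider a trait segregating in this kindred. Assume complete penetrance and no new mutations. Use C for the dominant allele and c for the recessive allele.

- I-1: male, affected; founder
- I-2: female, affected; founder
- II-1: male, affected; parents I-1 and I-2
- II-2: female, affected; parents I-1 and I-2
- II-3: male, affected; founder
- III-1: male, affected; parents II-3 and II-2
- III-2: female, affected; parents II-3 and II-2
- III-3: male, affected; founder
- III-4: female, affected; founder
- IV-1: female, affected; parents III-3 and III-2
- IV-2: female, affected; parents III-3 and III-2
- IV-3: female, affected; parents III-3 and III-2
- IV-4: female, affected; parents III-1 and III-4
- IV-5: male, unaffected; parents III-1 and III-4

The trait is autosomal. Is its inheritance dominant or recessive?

III-1 and III-4 are both affected yet have an unaffected child IV-5. Under a recessive model two affected parents are homozygous and every child would be affected, so the trait cannot be recessive.

dominant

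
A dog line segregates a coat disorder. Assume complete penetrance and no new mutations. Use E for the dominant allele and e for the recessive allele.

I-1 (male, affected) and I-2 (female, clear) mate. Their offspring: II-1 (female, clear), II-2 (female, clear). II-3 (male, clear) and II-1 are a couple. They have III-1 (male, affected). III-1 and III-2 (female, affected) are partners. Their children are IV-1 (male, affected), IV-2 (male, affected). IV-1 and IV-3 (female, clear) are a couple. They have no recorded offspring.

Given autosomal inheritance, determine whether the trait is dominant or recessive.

II-3 and II-1 are both clear yet have an affected child III-1. Under dominance, an affected child requires at least one affected parent, so the trait cannot be dominant.

recessive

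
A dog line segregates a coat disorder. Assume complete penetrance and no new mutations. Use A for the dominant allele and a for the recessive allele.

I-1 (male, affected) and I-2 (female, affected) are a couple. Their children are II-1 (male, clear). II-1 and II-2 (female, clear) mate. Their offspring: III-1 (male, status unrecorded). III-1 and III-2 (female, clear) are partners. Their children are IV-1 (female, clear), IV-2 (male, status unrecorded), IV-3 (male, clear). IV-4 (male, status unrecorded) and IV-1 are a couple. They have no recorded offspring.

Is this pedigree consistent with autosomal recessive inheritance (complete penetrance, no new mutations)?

Under autosomal recessive, II-1 (clear, male) cannot arise from I-1 (affected) × I-2 (affected).

No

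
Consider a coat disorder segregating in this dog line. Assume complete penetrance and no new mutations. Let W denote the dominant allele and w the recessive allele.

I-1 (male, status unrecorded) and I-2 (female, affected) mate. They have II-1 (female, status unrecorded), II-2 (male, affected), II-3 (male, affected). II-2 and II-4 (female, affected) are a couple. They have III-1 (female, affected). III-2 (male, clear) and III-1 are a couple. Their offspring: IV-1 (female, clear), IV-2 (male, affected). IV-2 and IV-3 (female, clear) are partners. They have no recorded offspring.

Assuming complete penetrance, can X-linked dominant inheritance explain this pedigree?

Yes

A consistent assignment under X-linked dominant exists: I-1 X^W Y, I-2 X^W X^W, II-1 X^W X^W, II-2 X^W Y, II-3 X^W Y, II-4 X^W X^w, III-1 X^W X^w, III-2 X^w Y, IV-1 X^w X^w, IV-2 X^W Y, IV-3 X^w X^w.
In this assignment every recorded phenotype matches its genotype and every non-founder's genotype is obtainable from its parents' genotypes, so the pedigree is consistent.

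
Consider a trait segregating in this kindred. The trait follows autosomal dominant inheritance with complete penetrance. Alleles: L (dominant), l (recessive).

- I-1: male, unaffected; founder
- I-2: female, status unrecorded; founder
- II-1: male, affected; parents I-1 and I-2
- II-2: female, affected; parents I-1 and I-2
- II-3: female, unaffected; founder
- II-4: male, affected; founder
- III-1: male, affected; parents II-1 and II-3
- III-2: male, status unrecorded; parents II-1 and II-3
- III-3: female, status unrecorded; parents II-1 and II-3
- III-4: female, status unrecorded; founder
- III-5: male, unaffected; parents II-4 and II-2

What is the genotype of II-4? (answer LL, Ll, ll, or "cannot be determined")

From phenotype alone, II-4 is LL or Ll.
II-4 is affected so carries L and passed l to III-5 (ll), so II-4 is Ll.

Ll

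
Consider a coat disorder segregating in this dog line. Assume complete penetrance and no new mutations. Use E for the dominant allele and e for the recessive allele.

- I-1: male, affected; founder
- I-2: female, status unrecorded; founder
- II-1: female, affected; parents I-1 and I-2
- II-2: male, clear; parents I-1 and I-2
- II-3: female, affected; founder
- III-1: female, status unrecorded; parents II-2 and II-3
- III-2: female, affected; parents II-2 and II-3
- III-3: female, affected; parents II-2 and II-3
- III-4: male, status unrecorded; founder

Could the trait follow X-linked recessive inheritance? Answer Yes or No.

No

Under X-linked recessive, III-2 (affected, female) cannot arise from II-2 (clear) × II-3 (affected).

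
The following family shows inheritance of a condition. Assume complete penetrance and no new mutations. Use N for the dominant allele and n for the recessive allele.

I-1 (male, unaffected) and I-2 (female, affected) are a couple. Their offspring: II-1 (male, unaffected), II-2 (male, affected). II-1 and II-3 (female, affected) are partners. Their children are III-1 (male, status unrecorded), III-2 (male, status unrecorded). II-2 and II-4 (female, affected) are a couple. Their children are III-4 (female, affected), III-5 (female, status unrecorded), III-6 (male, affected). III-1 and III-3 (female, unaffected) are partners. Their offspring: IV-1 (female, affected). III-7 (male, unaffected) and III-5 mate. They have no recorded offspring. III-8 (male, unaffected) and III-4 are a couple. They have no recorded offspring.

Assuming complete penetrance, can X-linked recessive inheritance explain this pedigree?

Under X-linked recessive, II-1 (unaffected, male) cannot arise from I-1 (unaffected) × I-2 (affected).

No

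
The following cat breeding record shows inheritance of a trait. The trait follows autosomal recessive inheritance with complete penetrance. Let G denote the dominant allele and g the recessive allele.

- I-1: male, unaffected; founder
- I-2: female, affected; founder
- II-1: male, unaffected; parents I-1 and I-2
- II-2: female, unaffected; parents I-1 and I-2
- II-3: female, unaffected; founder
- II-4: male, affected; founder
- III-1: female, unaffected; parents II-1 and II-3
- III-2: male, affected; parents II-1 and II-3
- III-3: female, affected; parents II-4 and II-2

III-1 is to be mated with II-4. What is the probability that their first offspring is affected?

1/3

II-1 is unaffected so carries G and received g from I-2 (gg), so II-1 is Gg.
II-3 is unaffected so carries G and passed g to III-2 (gg), so II-3 is Gg.
III-1 is an unaffected offspring of II-1 (Gg) × II-3 (Gg), whose cross gives 1/4 GG : 1/2 Gg : 1/4 gg; conditioning on being unaffected, III-1 is GG with probability 1/3, Gg with probability 2/3.
II-4 is affected, so II-4 is gg.
Summing over parental genotype combinations, P(offspring is affected) = 2/3·1/2 = 1/3.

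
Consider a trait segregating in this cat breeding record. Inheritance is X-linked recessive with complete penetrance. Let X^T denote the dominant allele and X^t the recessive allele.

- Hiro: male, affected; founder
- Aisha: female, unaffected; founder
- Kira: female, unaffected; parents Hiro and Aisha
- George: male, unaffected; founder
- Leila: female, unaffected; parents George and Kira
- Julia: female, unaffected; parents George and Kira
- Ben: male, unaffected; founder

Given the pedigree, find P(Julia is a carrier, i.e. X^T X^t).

1/2

George is unaffected, so George is X^T Y.
Kira is unaffected so carries T and received t from Hiro (X^t Y), so Kira is X^T X^t.
Their cross gives offspring ratios 1/2 X^T X^T : 1/2 X^T X^t. Conditioning on Julia being unaffected, P(X^T X^t) = 1/2 / 1 = 1/2.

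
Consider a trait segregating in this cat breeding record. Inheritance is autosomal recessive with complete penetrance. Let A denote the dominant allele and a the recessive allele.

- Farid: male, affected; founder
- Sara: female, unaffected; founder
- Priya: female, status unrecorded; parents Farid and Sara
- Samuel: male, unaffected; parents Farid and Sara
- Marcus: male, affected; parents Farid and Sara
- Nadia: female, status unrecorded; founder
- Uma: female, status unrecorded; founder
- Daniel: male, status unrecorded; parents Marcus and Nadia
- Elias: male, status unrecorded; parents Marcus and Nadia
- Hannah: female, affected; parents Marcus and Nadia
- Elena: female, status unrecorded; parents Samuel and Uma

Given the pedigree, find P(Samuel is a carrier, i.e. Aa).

Samuel is unaffected so carries A and received a from Farid (aa), so Samuel is Aa, giving P(Aa) = 1.

1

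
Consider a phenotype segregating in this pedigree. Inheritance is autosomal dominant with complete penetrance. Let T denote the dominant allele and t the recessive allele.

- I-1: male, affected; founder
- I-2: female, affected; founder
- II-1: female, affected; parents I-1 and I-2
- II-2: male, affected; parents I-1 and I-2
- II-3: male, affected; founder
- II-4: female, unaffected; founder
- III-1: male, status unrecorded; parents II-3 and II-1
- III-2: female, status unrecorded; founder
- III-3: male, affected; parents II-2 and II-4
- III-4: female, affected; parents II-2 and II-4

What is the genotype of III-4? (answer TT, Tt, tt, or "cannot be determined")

From phenotype alone, III-4 is TT or Tt.
III-4 is affected so carries T and received t from II-4 (tt), so III-4 is Tt.

Tt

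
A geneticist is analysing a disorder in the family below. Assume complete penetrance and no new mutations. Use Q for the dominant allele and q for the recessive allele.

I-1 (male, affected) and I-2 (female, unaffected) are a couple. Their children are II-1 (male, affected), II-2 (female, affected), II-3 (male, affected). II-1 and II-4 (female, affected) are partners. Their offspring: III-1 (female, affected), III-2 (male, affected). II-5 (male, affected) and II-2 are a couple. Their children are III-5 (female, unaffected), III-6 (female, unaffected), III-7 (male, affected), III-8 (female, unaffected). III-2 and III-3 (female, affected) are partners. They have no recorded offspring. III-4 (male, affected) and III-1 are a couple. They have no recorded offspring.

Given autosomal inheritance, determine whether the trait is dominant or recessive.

II-5 and II-2 are both affected yet have an unaffected child III-5. Under a recessive model two affected parents are homozygous and every child would be affected, so the trait cannot be recessive.

dominant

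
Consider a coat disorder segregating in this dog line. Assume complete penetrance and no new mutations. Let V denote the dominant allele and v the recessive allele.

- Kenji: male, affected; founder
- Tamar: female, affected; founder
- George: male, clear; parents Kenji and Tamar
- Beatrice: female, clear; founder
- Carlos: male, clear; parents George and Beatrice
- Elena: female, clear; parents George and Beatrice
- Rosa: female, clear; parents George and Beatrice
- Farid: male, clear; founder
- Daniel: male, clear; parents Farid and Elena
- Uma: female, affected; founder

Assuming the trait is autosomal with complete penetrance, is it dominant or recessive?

dominant

Kenji and Tamar are both affected yet have a clear child George. Under a recessive model two affected parents are homozygous and every child would be affected, so the trait cannot be recessive.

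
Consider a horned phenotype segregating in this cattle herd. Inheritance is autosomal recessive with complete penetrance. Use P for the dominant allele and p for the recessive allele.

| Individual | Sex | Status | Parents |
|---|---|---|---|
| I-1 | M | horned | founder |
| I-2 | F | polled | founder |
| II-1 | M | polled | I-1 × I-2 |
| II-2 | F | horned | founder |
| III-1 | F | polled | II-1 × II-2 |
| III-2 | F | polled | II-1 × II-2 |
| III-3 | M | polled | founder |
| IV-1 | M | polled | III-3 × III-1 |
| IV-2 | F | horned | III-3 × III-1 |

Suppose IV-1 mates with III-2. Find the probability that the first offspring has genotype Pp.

1/2

III-3 is polled so carries P and passed p to IV-2 (pp), so III-3 is Pp.
III-1 is polled so carries P and received p from II-2 (pp), so III-1 is Pp.
IV-1 is a polled offspring of III-3 (Pp) × III-1 (Pp), whose cross gives 1/4 PP : 1/2 Pp : 1/4 pp; conditioning on being polled, IV-1 is PP with probability 1/3, Pp with probability 2/3.
III-2 is polled so carries P and received p from II-2 (pp), so III-2 is Pp.
Summing over parental genotype combinations, P(offspring has genotype Pp) = 1/3·1/2 + 2/3·1/2 = 1/2.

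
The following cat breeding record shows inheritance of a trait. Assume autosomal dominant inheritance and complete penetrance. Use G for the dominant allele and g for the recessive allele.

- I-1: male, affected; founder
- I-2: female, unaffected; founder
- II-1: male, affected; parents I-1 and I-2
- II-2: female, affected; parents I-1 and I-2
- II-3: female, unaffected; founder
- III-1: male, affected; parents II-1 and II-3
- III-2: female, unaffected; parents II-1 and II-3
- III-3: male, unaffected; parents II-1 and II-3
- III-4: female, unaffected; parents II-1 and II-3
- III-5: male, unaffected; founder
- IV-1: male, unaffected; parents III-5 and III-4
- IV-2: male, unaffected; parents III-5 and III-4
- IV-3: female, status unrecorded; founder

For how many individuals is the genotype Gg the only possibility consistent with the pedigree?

3

Obligate heterozygotes: II-1 is affected so carries G and received g from I-2 (gg), so II-1 is Gg; II-2 is affected so carries G and received g from I-2 (gg), so II-2 is Gg; III-1 is affected so carries G and received g from II-3 (gg), so III-1 is Gg.
Every other individual is either homozygous by phenotype or has at least one consistent homozygous assignment, so the count is 3.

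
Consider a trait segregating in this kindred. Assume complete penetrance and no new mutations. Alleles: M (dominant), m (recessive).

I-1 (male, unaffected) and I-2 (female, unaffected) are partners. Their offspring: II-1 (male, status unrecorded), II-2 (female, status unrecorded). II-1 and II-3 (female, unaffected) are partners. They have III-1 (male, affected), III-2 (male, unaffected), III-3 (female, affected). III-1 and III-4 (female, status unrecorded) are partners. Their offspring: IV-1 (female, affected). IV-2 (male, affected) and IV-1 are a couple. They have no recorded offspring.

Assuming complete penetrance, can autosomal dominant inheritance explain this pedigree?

No

No assignment of genotypes under autosomal dominant satisfies every parent–offspring relationship, so the pedigree is inconsistent.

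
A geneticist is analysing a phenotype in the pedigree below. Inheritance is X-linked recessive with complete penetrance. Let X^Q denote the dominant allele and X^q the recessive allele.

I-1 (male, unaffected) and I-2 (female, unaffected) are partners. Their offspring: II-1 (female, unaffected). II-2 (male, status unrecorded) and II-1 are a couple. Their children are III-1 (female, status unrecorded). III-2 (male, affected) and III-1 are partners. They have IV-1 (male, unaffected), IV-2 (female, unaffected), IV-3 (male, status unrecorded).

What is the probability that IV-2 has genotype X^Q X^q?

IV-2 is unaffected so carries Q and received q from III-2 (X^q Y), so IV-2 is X^Q X^q, giving P(X^Q X^q) = 1.

1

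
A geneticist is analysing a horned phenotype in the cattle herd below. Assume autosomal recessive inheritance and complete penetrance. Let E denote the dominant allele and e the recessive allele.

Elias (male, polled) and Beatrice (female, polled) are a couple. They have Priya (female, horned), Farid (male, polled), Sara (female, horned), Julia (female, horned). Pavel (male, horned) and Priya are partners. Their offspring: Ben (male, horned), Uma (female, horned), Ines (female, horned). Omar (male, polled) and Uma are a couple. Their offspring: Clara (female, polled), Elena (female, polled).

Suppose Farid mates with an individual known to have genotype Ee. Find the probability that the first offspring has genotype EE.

Elias is polled so carries E and passed e to Priya (ee), so Elias is Ee.
Beatrice is polled so carries E and passed e to Priya (ee), so Beatrice is Ee.
Farid is a polled offspring of Elias (Ee) × Beatrice (Ee), whose cross gives 1/4 EE : 1/2 Ee : 1/4 ee; conditioning on being polled, Farid is EE with probability 1/3, Ee with probability 2/3.
Summing over parental genotype combinations, P(offspring has genotype EE) = 1/3·1/2 + 2/3·1/4 = 1/3.

1/3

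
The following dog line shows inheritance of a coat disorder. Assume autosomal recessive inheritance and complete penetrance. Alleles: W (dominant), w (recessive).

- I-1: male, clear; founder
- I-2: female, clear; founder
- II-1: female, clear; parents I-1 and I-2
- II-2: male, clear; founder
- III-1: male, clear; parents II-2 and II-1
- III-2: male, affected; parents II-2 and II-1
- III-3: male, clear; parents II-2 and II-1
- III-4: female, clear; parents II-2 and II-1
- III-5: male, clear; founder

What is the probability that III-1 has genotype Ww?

II-2 is clear so carries W and passed w to III-2 (ww), so II-2 is Ww.
II-1 is clear so carries W and passed w to III-2 (ww), so II-1 is Ww.
Their cross gives offspring ratios 1/4 WW : 1/2 Ww : 1/4 ww. Conditioning on III-1 being clear, P(Ww) = 1/2 / 3/4 = 2/3.

2/3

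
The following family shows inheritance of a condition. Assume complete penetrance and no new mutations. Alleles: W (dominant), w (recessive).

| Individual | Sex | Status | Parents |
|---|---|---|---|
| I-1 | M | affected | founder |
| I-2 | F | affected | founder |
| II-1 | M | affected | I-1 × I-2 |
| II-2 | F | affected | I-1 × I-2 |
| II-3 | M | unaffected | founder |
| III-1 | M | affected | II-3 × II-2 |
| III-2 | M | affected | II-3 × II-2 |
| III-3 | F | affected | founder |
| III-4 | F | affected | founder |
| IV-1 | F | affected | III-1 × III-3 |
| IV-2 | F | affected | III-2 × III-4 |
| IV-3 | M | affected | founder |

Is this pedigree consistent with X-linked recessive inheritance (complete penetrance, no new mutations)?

Yes

A consistent assignment under X-linked recessive exists: I-1 X^w Y, I-2 X^w X^w, II-1 X^w Y, II-2 X^w X^w, II-3 X^W Y, III-1 X^w Y, III-2 X^w Y, III-3 X^w X^w, III-4 X^w X^w, IV-1 X^w X^w, IV-2 X^w X^w, IV-3 X^w Y.
In this assignment every recorded phenotype matches its genotype and every non-founder's genotype is obtainable from its parents' genotypes, so the pedigree is consistent.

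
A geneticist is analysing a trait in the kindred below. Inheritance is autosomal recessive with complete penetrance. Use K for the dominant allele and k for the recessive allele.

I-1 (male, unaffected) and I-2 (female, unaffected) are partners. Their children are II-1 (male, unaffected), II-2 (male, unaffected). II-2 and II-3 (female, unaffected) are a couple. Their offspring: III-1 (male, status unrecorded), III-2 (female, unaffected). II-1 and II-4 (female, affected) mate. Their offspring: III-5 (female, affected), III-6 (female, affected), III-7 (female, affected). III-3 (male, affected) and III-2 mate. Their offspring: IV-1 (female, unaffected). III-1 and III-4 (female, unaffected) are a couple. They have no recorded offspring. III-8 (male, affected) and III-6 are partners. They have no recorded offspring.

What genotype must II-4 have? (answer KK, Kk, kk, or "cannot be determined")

II-4 is affected, so II-4 is kk.

kk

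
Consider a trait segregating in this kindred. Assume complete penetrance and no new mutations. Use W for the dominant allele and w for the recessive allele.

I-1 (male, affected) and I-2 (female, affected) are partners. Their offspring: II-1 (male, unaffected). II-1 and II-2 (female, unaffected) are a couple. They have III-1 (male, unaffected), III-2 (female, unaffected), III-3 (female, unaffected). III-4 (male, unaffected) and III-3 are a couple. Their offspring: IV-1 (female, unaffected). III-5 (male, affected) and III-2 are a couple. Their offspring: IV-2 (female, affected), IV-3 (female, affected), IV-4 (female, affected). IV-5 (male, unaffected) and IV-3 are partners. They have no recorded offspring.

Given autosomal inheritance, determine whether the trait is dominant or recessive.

I-1 and I-2 are both affected yet have an unaffected child II-1. Under a recessive model two affected parents are homozygous and every child would be affected, so the trait cannot be recessive.

dominant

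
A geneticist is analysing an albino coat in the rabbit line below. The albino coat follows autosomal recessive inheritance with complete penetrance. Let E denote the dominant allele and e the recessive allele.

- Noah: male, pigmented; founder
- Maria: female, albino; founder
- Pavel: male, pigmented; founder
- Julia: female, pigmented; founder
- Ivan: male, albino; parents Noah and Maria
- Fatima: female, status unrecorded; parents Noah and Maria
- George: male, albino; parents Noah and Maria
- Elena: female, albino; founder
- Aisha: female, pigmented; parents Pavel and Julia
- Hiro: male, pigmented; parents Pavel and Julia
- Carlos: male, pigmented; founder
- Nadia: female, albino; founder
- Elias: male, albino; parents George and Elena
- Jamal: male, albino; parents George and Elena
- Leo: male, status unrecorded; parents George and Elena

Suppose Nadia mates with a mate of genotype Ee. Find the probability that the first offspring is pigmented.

Nadia is albino, so Nadia is ee.
The cross gives 1/2 Ee : 1/2 ee, so P(offspring is pigmented) = 1/2.

1/2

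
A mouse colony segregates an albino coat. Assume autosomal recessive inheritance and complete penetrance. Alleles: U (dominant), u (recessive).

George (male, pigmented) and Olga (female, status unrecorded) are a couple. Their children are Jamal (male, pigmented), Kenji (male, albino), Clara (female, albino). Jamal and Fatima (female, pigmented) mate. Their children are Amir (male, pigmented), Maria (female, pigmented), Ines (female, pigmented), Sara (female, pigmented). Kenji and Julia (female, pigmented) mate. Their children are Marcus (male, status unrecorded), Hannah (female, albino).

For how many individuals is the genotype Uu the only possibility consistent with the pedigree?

2

Obligate heterozygotes: George is pigmented so carries U and passed u to Kenji (uu), so George is Uu; Julia is pigmented so carries U and passed u to Hannah (uu), so Julia is Uu.
Every other individual is either homozygous by phenotype or has at least one consistent homozygous assignment, so the count is 2.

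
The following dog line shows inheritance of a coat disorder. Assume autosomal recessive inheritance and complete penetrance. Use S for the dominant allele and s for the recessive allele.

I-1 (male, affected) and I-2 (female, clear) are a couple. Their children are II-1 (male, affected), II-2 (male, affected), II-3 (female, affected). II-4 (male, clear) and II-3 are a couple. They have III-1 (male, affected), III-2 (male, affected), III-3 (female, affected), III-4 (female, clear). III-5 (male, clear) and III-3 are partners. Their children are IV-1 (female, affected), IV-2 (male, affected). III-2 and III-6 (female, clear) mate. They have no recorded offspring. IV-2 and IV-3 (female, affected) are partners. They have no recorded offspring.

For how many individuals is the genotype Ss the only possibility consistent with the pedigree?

Obligate heterozygotes: I-2 is clear so carries S and passed s to II-1 (ss), so I-2 is Ss; II-4 is clear so carries S and passed s to III-1 (ss), so II-4 is Ss; III-4 is clear so carries S and received s from II-3 (ss), so III-4 is Ss; III-5 is clear so carries S and passed s to IV-1 (ss), so III-5 is Ss.
Every other individual is either homozygous by phenotype or has at least one consistent homozygous assignment, so the count is 4.

4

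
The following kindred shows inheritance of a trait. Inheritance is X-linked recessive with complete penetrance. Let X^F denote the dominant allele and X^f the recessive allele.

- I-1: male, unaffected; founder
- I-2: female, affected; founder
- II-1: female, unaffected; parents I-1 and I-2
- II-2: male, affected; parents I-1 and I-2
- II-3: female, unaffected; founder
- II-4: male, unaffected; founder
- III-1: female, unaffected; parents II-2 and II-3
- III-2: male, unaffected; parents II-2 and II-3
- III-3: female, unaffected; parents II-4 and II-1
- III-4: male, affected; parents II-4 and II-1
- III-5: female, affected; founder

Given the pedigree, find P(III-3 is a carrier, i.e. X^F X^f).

II-4 is unaffected, so II-4 is X^F Y.
II-1 is unaffected so carries F and received f from I-2 (X^f X^f), so II-1 is X^F X^f.
Their cross gives offspring ratios 1/2 X^F X^F : 1/2 X^F X^f. Conditioning on III-3 being unaffected, P(X^F X^f) = 1/2 / 1 = 1/2.

1/2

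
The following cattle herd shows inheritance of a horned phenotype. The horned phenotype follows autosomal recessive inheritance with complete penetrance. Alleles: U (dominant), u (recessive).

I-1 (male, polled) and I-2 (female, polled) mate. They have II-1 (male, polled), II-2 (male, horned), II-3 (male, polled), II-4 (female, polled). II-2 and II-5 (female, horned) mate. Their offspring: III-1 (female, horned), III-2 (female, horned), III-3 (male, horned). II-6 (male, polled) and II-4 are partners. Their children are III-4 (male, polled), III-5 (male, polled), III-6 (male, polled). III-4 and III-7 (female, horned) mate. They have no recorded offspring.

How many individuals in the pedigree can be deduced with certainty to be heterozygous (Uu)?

Obligate heterozygotes: I-1 is polled so carries U and passed u to II-2 (uu), so I-1 is Uu; I-2 is polled so carries U and passed u to II-2 (uu), so I-2 is Uu.
Every other individual is either homozygous by phenotype or has at least one consistent homozygous assignment, so the count is 2.

2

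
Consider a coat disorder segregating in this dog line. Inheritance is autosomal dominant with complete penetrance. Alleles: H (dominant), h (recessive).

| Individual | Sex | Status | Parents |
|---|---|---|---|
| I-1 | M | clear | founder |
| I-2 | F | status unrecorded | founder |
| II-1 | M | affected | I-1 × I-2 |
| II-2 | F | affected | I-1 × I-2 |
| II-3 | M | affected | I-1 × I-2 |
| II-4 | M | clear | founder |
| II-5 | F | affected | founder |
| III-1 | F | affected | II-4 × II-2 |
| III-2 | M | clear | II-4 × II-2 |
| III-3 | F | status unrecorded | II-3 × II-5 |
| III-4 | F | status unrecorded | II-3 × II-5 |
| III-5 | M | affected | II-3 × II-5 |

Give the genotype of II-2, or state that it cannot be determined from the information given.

Hh

From phenotype alone, II-2 is HH or Hh.
II-2 is affected so carries H and received h from I-1 (hh), so II-2 is Hh.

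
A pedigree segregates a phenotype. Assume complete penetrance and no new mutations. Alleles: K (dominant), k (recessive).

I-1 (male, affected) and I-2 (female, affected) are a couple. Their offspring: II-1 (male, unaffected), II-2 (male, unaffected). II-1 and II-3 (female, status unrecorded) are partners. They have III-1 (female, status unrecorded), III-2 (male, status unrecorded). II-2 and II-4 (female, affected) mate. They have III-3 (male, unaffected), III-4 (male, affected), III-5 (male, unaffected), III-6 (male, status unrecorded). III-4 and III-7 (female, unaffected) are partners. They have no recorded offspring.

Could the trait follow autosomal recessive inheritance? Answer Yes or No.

No

Under autosomal recessive, II-1 (unaffected, male) cannot arise from I-1 (affected) × I-2 (affected).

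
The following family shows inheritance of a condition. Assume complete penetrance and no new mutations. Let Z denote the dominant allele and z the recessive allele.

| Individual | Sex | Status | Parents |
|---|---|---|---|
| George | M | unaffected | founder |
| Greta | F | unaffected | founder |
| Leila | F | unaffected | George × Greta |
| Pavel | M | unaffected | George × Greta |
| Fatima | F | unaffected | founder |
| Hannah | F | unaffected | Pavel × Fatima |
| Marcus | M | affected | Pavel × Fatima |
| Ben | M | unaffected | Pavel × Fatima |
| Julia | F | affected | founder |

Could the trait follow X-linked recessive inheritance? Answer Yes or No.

Yes

A consistent assignment under X-linked recessive exists: George X^Z Y, Greta X^Z X^Z, Leila X^Z X^Z, Pavel X^Z Y, Fatima X^Z X^z, Hannah X^Z X^Z, Marcus X^z Y, Ben X^Z Y, Julia X^z X^z.
In this assignment every recorded phenotype matches its genotype and every non-founder's genotype is obtainable from its parents' genotypes, so the pedigree is consistent.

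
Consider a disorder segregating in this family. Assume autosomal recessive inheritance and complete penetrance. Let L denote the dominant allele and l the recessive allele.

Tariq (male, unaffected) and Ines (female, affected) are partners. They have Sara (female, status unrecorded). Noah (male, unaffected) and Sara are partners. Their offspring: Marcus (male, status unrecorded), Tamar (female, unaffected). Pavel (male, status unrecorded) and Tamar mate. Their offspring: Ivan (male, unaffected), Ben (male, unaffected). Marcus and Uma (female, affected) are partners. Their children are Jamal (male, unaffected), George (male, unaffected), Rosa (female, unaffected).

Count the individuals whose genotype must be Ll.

3

Obligate heterozygotes: Jamal is unaffected so carries L and received l from Uma (ll), so Jamal is Ll; George is unaffected so carries L and received l from Uma (ll), so George is Ll; Rosa is unaffected so carries L and received l from Uma (ll), so Rosa is Ll.
Every other individual is either homozygous by phenotype or has at least one consistent homozygous assignment, so the count is 3.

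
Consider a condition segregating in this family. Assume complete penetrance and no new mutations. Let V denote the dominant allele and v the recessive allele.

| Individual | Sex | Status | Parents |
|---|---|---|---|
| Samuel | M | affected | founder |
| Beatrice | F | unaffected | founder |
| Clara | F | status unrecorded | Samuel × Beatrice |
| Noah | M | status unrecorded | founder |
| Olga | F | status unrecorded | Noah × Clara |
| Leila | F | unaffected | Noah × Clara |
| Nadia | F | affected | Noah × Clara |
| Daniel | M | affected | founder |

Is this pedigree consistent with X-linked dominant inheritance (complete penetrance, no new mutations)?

A consistent assignment under X-linked dominant exists: Samuel X^V Y, Beatrice X^v X^v, Clara X^V X^v, Noah X^v Y, Olga X^V X^v, Leila X^v X^v, Nadia X^V X^v, Daniel X^V Y.
In this assignment every recorded phenotype matches its genotype and every non-founder's genotype is obtainable from its parents' genotypes, so the pedigree is consistent.

Yes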